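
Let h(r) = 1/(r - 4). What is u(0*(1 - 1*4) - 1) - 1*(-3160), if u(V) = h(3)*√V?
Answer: 3160 - I ≈ 3160.0 - 1.0*I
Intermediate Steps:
h(r) = 1/(-4 + r)
u(V) = -√V (u(V) = √V/(-4 + 3) = √V/(-1) = -√V)
u(0*(1 - 1*4) - 1) - 1*(-3160) = -√(0*(1 - 1*4) - 1) - 1*(-3160) = -√(0*(1 - 4) - 1) + 3160 = -√(0*(-3) - 1) + 3160 = -√(0 - 1) + 3160 = -√(-1) + 3160 = -I + 3160 = 3160 - I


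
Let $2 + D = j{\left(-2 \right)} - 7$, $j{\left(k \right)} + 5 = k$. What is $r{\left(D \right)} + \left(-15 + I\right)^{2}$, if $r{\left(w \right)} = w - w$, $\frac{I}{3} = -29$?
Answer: $10404$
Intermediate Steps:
$I = -87$ ($I = 3 \left(-29\right) = -87$)
$j{\left(k \right)} = -5 + k$
$D = -16$ ($D = -2 - 14 = -16$)
$r{\left(w \right)} = 0$
$r{\left(D \right)} + \left(-15 + I\right)^{2} = 0 + \left(-15 - 87\right)^{2} = 0 + \left(-102\right)^{2} = 0 + 10404 = 10404$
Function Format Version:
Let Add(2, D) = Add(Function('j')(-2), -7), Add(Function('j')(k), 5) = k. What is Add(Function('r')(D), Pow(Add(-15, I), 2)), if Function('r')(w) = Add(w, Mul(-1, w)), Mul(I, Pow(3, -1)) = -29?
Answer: 10404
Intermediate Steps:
I = -87 (I = Mul(3, -29) = -87)
Function('j')(k) = Add(-5, k)
D = -16 (D = Add(-2, Add(Add(-5, -2), -7)) = Add(-2, Add(-7, -7)) = Add(-2, -14) = -16)
Function('r')(w) = 0
Add(Function('r')(D), Pow(Add(-15, I), 2)) = Add(0, Pow(Add(-15, -87), 2)) = Add(0, Pow(-102, 2)) = Add(0, 10404) = 10404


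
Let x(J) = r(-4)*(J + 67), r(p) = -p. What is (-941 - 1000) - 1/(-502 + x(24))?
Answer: -267857/138 ≈ -1941.0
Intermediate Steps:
x(J) = 268 + 4*J (x(J) = (-1*(-4))*(J + 67) = 4*(67 + J) = 268 + 4*J)
(-941 - 1000) - 1/(-502 + x(24)) = (-941 - 1000) - 1/(-502 + (268 + 4*24)) = -1941 - 1/(-502 + (268 + 96)) = -1941 - 1/(-502 + 364) = -1941 - 1/(-138) = -1941 - 1*(-1/138) = -1941 + 1/138 = -267857/138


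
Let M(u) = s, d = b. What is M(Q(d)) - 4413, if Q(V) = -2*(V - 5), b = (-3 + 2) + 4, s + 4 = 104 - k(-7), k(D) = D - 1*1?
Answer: -4305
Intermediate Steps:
k(D) = -1 + D (k(D) = D - 1 = -1 + D)
s = 108 (s = -4 + (104 - (-1 - 7)) = -4 + (104 - 1*(-8)) = -4 + (104 + 8) = -4 + 112 = 108)
b = 3 (b = -1 + 4 = 3)
d = 3
Q(V) = 10 - 2*V (Q(V) = -2*(-5 + V) = 10 - 2*V)
M(u) = 108
M(Q(d)) - 4413 = 108 - 4413 = -4305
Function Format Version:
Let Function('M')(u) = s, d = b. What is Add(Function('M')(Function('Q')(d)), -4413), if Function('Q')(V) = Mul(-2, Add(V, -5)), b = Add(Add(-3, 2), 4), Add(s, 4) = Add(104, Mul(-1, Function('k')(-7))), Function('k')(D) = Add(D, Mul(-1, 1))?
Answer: -4305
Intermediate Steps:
Function('k')(D) = Add(-1, D) (Function('k')(D) = Add(D, -1) = Add(-1, D))
s = 108 (s = Add(-4, Add(104, Mul(-1, Add(-1, -7)))) = Add(-4, Add(104, Mul(-1, -8))) = Add(-4, Add(104, 8)) = Add(-4, 112) = 108)
b = 3 (b = Add(-1, 4) = 3)
d = 3
Function('Q')(V) = Add(10, Mul(-2, V)) (Function('Q')(V) = Mul(-2, Add(-5, V)) = Add(10, Mul(-2, V)))
Function('M')(u) = 108
Add(Function('M')(Function('Q')(d)), -4413) = Add(108, -4413) = -4305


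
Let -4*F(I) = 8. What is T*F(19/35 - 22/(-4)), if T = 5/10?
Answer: -1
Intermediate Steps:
F(I) = -2 (F(I) = -1/4*8 = -2)
T = 1/2 (T = 5*(1/10) = 1/2 ≈ 0.50000)
T*F(19/35 - 22/(-4)) = (1/2)*(-2) = -1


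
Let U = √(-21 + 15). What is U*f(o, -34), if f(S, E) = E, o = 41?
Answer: -34*I*√6 ≈ -83.283*I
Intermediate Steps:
U = I*√6 (U = √(-6) = I*√6 ≈ 2.4495*I)
U*f(o, -34) = (I*√6)*(-34) = -34*I*√6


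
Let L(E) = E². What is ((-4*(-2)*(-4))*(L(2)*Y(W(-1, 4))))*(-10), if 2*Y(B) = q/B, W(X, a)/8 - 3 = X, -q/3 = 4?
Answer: -480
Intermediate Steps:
q = -12 (q = -3*4 = -12)
W(X, a) = 24 + 8*X
Y(B) = -6/B (Y(B) = (-12/B)/2 = -6/B)
((-4*(-2)*(-4))*(L(2)*Y(W(-1, 4))))*(-10) = ((-4*(-2)*(-4))*(2²*(-6/(24 + 8*(-1)))))*(-10) = ((8*(-4))*(4*(-6/(24 - 8))))*(-10) = -128*(-6/16)*(-10) = -128*(-6*1/16)*(-10) = -128*(-3)/8*(-10) = -32*(-3/2)*(-10) = 48*(-10) = -480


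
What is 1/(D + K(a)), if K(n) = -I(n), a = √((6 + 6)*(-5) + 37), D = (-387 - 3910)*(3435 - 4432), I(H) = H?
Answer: 4284109/18353589923904 + I*√23/18353589923904 ≈ 2.3342e-7 + 2.613e-13*I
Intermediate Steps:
D = 4284109 (D = -4297*(-997) = 4284109)
a = I*√23 (a = √(12*(-5) + 37) = √(-60 + 37) = √(-23) = I*√23 ≈ 4.7958*I)
K(n) = -n
1/(D + K(a)) = 1/(4284109 - I*√23)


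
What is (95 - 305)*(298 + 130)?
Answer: -89880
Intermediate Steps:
(95 - 305)*(298 + 130) = -210*428 = -89880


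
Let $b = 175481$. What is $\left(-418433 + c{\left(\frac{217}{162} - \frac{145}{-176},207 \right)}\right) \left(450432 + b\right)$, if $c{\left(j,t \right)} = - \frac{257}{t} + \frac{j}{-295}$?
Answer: $- \frac{25333123179655061479}{96726960} \approx -2.619 \cdot 10^{11}$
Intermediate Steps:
$c{\left(j,t \right)} = - \frac{257}{t} - \frac{j}{295}$ ($c{\left(j,t \right)} = - \frac{257}{t} + j \left(- \frac{1}{295}\right) = - \frac{257}{t} - \frac{j}{295}$)
$\left(-418433 + c{\left(\frac{217}{162} - \frac{145}{-176},207 \right)}\right) \left(450432 + b\right) = \left(-418433 - \left(\frac{257}{207} + \frac{\frac{217}{162} - \frac{145}{-176}}{295}\right)\right) \left(450432 + 175481\right) = \left(-418433 - \left(\frac{257}{207} + \frac{217 \cdot \frac{1}{162} - - \frac{145}{176}}{295}\right)\right) 625913 = \left(-418433 - \left(\frac{257}{207} + \frac{\frac{217}{162} + \frac{145}{176}}{295}\right)\right) 625913 = \left(-418433 - \frac{120800303}{96726960}\right) 625913 = \left(- \frac{40473872853983}{96726960}\right) 625913 = - \frac{25333123179655061479}{96726960}$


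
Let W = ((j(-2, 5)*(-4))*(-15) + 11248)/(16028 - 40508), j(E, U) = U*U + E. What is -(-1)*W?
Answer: -3157/6120 ≈ -0.51585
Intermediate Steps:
j(E, U) = E + U**2 (j(E, U) = U**2 + E = E + U**2)
W = -3157/6120 (W = (((-2 + 5**2)*(-4))*(-15) + 11248)/(16028 - 40508) = (((-2 + 25)*(-4))*(-15) + 11248)/(-24480) = ((23*(-4))*(-15) + 11248)*(-1/24480) = (-92*(-15) + 11248)*(-1/24480) = (1380 + 11248)*(-1/24480) = 12628*(-1/24480) = -3157/6120 ≈ -0.51585)
-(-1)*W = -(-1)*(-3157)/6120 = -1*3157/6120 = -3157/6120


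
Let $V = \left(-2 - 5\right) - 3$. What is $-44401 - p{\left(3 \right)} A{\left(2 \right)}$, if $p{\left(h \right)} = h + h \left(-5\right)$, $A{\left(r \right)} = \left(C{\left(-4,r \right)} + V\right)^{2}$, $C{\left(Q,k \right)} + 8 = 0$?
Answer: $-40513$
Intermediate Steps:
$C{\left(Q,k \right)} = -8$ ($C{\left(Q,k \right)} = -8 + 0 = -8$)
$V = -10$ ($V = -7 - 3 = -10$)
$A{\left(r \right)} = 324$ ($A{\left(r \right)} = \left(-8 - 10\right)^{2} = \left(-18\right)^{2} = 324$)
$p{\left(h \right)} = - 4 h$ ($p{\left(h \right)} = h - 5 h = - 4 h$)
$-44401 - p{\left(3 \right)} A{\left(2 \right)} = -44401 - \left(-4\right) 3 \cdot 324 = -44401 - \left(-12\right) 324 = -44401 - -3888 = -44401 + 3888 = -40513$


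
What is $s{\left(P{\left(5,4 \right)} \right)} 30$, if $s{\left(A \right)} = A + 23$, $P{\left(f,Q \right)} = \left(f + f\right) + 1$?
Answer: $1020$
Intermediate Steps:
$P{\left(f,Q \right)} = 1 + 2 f$ ($P{\left(f,Q \right)} = 2 f + 1 = 1 + 2 f$)
$s{\left(A \right)} = 23 + A$
$s{\left(P{\left(5,4 \right)} \right)} 30 = \left(23 + \left(1 + 2 \cdot 5\right)\right) 30 = \left(23 + \left(1 + 10\right)\right) 30 = \left(23 + 11\right) 30 = 34 \cdot 30 = 1020$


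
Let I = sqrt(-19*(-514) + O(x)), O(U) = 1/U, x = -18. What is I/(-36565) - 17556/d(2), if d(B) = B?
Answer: -8778 - sqrt(351574)/219390 ≈ -8778.0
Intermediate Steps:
I = sqrt(351574)/6 (I = sqrt(-19*(-514) + 1/(-18)) = sqrt(9766 - 1/18) = sqrt(175787/18) = sqrt(351574)/6 ≈ 98.823)
I/(-36565) - 17556/d(2) = (sqrt(351574)/6)/(-36565) - 17556/2 = (sqrt(351574)/6)*(-1/36565) - 17556*1/2 = -sqrt(351574)/219390 - 8778 = -8778 - sqrt(351574)/219390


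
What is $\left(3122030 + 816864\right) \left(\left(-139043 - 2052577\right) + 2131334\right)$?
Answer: $-237460163684$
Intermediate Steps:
$\left(3122030 + 816864\right) \left(\left(-139043 - 2052577\right) + 2131334\right) = 3938894 \left(-2191620 + 2131334\right) = 3938894 \left(-60286\right) = -237460163684$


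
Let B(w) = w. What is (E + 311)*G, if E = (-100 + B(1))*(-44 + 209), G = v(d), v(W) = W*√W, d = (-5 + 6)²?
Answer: -16024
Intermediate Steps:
d = 1 (d = 1² = 1)
v(W) = W^(3/2)
G = 1 (G = 1^(3/2) = 1)
E = -16335 (E = (-100 + 1)*(-44 + 209) = -99*165 = -16335)
(E + 311)*G = (-16335 + 311)*1 = -16024*1 = -16024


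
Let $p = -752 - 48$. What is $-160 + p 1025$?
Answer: $-820160$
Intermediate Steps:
$p = -800$
$-160 + p 1025 = -160 - 820000 = -820160$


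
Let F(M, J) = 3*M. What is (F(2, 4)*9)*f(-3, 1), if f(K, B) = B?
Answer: 54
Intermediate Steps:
(F(2, 4)*9)*f(-3, 1) = ((3*2)*9)*1 = (6*9)*1 = 54*1 = 54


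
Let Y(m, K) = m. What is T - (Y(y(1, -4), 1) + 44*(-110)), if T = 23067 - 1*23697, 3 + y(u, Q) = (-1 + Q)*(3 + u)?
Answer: 4233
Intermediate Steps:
y(u, Q) = -3 + (-1 + Q)*(3 + u)
T = -630 (T = 23067 - 23697 = -630)
T - (Y(y(1, -4), 1) + 44*(-110)) = -630 - ((-6 - 1*1 + 3*(-4) - 4*1) + 44*(-110)) = -630 - ((-6 - 1 - 12 - 4) - 4840) = -630 - (-23 - 4840) = -630 - 1*(-4863) = -630 + 4863 = 4233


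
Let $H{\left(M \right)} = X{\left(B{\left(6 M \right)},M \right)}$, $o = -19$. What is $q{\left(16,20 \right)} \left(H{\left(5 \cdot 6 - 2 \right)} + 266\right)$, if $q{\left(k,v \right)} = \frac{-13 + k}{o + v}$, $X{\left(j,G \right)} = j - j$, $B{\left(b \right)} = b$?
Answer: $798$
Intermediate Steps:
$X{\left(j,G \right)} = 0$
$q{\left(k,v \right)} = \frac{-13 + k}{-19 + v}$
$H{\left(M \right)} = 0$
$q{\left(16,20 \right)} \left(H{\left(5 \cdot 6 - 2 \right)} + 266\right) = \frac{-13 + 16}{-19 + 20} \left(0 + 266\right) = 1^{-1} \cdot 3 \cdot 266 = 1 \cdot 3 \cdot 266 = 3 \cdot 266 = 798$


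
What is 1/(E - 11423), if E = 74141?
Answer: 1/62718 ≈ 1.5944e-5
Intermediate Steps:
1/(E - 11423) = 1/(74141 - 11423) = 1/62718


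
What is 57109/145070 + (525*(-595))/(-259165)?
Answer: 707257591/442318430 ≈ 1.5990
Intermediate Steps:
57109/145070 + (525*(-595))/(-259165) = 57109*(1/145070) - 312375*(-1/259165) = 57109/145070 + 3675/3049 = 707257591/442318430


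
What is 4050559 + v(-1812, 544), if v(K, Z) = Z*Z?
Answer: 4346495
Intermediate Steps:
v(K, Z) = Z²
4050559 + v(-1812, 544) = 4050559 + 544² = 4050559 + 295936 = 4346495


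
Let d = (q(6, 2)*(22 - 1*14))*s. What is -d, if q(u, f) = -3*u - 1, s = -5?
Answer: -760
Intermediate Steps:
q(u, f) = -1 - 3*u
d = 760 (d = ((-1 - 3*6)*(22 - 1*14))*(-5) = ((-1 - 18)*(22 - 14))*(-5) = -19*8*(-5) = -152*(-5) = 760)
-d = -1*760 = -760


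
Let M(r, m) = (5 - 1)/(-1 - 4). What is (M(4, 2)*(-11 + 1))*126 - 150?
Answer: 858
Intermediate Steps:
M(r, m) = -4/5 (M(r, m) = 4/(-5) = 4*(-1/5) = -4/5)
(M(4, 2)*(-11 + 1))*126 - 150 = -4*(-11 + 1)/5*126 - 150 = -4/5*(-10)*126 - 150 = 8*126 - 150 = 1008 - 150 = 858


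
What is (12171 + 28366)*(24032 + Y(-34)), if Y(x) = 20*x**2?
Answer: 1911400624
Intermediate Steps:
(12171 + 28366)*(24032 + Y(-34)) = (12171 + 28366)*(24032 + 20*(-34)**2) = 40537*(24032 + 20*1156) = 40537*(24032 + 23120) = 40537*47152 = 1911400624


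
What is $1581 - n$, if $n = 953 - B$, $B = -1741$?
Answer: $-1113$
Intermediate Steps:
$n = 2694$ ($n = 953 - -1741 = 953 + 1741 = 2694$)
$1581 - n = 1581 - 2694 = -1113$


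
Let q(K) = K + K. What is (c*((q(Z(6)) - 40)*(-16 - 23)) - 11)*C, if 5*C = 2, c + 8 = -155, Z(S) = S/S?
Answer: -483154/5 ≈ -96631.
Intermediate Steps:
Z(S) = 1
q(K) = 2*K
c = -163 (c = -8 - 155 = -163)
C = 2/5 (C = (1/5)*2 = 2/5 ≈ 0.40000)
(c*((q(Z(6)) - 40)*(-16 - 23)) - 11)*C = (-163*(2*1 - 40)*(-16 - 23) - 11)*(2/5) = (-163*(2 - 40)*(-39) - 11)*(2/5) = (-(-6194)*(-39) - 11)*(2/5) = (-163*1482 - 11)*(2/5) = (-241566 - 11)*(2/5) = -241577*2/5 = -483154/5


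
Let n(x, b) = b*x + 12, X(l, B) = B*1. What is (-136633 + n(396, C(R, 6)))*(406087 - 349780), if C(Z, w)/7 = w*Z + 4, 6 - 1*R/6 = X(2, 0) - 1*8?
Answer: 71597447385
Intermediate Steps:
X(l, B) = B
R = 84 (R = 36 - 6*(0 - 1*8) = 36 - 6*(0 - 8) = 36 - 6*(-8) = 36 + 48 = 84)
C(Z, w) = 28 + 7*Z*w (C(Z, w) = 7*(w*Z + 4) = 7*(Z*w + 4) = 7*(4 + Z*w) = 28 + 7*Z*w)
n(x, b) = 12 + b*x
(-136633 + n(396, C(R, 6)))*(406087 - 349780) = (-136633 + (12 + (28 + 7*84*6)*396))*(406087 - 349780) = (-136633 + (12 + (28 + 3528)*396))*56307 = (-136633 + (12 + 3556*396))*56307 = (-136633 + (12 + 1408176))*56307 = (-136633 + 1408188)*56307 = 1271555*56307 = 71597447385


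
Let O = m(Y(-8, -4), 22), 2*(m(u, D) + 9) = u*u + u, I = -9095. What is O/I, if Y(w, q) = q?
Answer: 3/9095 ≈ 0.00032985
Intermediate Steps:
m(u, D) = -9 + u/2 + u²/2 (m(u, D) = -9 + (u*u + u)/2 = -9 + (u² + u)/2 = -9 + (u + u²)/2 = -9 + (u/2 + u²/2) = -9 + u/2 + u²/2)
O = -3 (O = -9 + (½)*(-4) + (½)*(-4)² = -9 - 2 + (½)*16 = -9 - 2 + 8 = -3)
O/I = -3/(-9095) = -3*(-1/9095) = 3/9095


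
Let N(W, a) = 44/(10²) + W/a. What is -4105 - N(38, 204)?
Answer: -10469347/2550 ≈ -4105.6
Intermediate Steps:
N(W, a) = 11/25 + W/a (N(W, a) = 44/100 + W/a = 44*(1/100) + W/a = 11/25 + W/a)
-4105 - N(38, 204) = -4105 - (11/25 + 38/204) = -4105 - (11/25 + 38*(1/204)) = -4105 - (11/25 + 19/102) = -4105 - 1*1597/2550 = -4105 - 1597/2550 = -10469347/2550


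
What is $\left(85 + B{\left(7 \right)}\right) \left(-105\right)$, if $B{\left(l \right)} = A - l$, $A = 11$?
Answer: $-9345$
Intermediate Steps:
$B{\left(l \right)} = 11 - l$
$\left(85 + B{\left(7 \right)}\right) \left(-105\right) = \left(85 + \left(11 - 7\right)\right) \left(-105\right) = \left(85 + 4\right) \left(-105\right) = 89 \left(-105\right) = -9345$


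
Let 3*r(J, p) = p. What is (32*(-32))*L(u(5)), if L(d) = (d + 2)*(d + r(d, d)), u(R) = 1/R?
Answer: -45056/75 ≈ -600.75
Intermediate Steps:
r(J, p) = p/3
u(R) = 1/R
L(d) = 4*d*(2 + d)/3 (L(d) = (d + 2)*(d + d/3) = (2 + d)*(4*d/3) = 4*d*(2 + d)/3)
(32*(-32))*L(u(5)) = (32*(-32))*((4/3)*(2 + 1/5)/5) = -4096*(2 + ⅕)/(3*5) = -4096*11/(3*5*5) = -1024*44/75 = -45056/75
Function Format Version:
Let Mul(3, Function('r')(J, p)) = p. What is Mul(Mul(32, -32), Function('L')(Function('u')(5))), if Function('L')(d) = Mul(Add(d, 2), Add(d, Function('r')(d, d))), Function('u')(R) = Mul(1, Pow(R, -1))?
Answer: Rational(-45056, 75) ≈ -600.75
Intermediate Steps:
Function('r')(J, p) = Mul(Rational(1, 3), p)
Function('u')(R) = Pow(R, -1)
Function('L')(d) = Mul(Rational(4, 3), d, Add(2, d)) (Function('L')(d) = Mul(Add(d, 2), Add(d, Mul(Rational(1, 3), d))) = Mul(Add(2, d), Mul(Rational(4, 3), d)) = Mul(Rational(4, 3), d, Add(2, d)))
Mul(Mul(32, -32), Function('L')(Function('u')(5))) = Mul(Mul(32, -32), Mul(Rational(4, 3), Pow(5, -1), Add(2, Pow(5, -1)))) = Mul(-1024, Mul(Rational(4, 3), Rational(1, 5), Add(2, Rational(1, 5)))) = Mul(-1024, Mul(Rational(4, 3), Rational(1, 5), Rational(11, 5))) = Mul(-1024, Rational(44, 75)) = Rational(-45056, 75)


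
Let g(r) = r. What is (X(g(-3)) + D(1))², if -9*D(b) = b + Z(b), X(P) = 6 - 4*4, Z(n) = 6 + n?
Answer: 9604/81 ≈ 118.57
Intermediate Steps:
X(P) = -10 (X(P) = 6 - 16 = -10)
D(b) = -⅔ - 2*b/9 (D(b) = -(b + (6 + b))/9 = -(6 + 2*b)/9 = -⅔ - 2*b/9)
(X(g(-3)) + D(1))² = (-10 + (-⅔ - 2/9*1))² = (-10 + (-⅔ - 2/9))² = (-10 - 8/9)² = (-98/9)² = 9604/81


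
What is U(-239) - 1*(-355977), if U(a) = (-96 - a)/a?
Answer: 85078360/239 ≈ 3.5598e+5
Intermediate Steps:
U(a) = (-96 - a)/a
U(-239) - 1*(-355977) = (-96 - 1*(-239))/(-239) - 1*(-355977) = -(-96 + 239)/239 + 355977 = -1/239*143 + 355977 = -143/239 + 355977 = 85078360/239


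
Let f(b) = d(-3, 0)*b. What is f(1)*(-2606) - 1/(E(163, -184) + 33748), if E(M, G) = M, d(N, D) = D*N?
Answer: -1/33911 ≈ -2.9489e-5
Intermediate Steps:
f(b) = 0 (f(b) = (0*(-3))*b = 0*b = 0)
f(1)*(-2606) - 1/(E(163, -184) + 33748) = 0*(-2606) - 1/(163 + 33748) = 0 - 1/33911 = -1/33911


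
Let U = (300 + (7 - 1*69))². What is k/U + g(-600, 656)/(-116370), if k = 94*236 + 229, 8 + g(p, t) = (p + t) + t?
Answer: 1284161717/3295831140 ≈ 0.38963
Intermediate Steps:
g(p, t) = -8 + p + 2*t (g(p, t) = -8 + ((p + t) + t) = -8 + (p + 2*t) = -8 + p + 2*t)
k = 22413 (k = 22184 + 229 = 22413)
U = 56644 (U = (300 + (7 - 69))² = (300 - 62)² = 238² = 56644)
k/U + g(-600, 656)/(-116370) = 22413/56644 + (-8 - 600 + 2*656)/(-116370) = 22413*(1/56644) + (-8 - 600 + 1312)*(-1/116370) = 22413/56644 + 704*(-1/116370) = 22413/56644 - 352/58185 = 1284161717/3295831140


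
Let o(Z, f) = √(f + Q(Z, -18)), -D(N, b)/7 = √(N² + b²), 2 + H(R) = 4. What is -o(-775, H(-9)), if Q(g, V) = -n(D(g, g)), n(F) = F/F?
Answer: -1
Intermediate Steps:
H(R) = 2 (H(R) = -2 + 4 = 2)
D(N, b) = -7*√(N² + b²)
n(F) = 1
Q(g, V) = -1 (Q(g, V) = -1*1 = -1)
o(Z, f) = √(-1 + f) (o(Z, f) = √(f - 1) = √(-1 + f))
-o(-775, H(-9)) = -√(-1 + 2) = -√1 = -1*1 = -1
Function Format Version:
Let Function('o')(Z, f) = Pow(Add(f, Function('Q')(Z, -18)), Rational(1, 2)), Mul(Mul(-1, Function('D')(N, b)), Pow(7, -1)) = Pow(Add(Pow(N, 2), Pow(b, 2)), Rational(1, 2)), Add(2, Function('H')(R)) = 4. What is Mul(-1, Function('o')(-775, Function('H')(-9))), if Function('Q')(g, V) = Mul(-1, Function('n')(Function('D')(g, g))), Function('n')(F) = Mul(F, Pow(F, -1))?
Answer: -1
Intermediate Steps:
Function('H')(R) = 2 (Function('H')(R) = Add(-2, 4) = 2)
Function('D')(N, b) = Mul(-7, Pow(Add(Pow(N, 2), Pow(b, 2)), Rational(1, 2)))
Function('n')(F) = 1
Function('Q')(g, V) = -1 (Function('Q')(g, V) = Mul(-1, 1) = -1)
Function('o')(Z, f) = Pow(Add(-1, f), Rational(1, 2)) (Function('o')(Z, f) = Pow(Add(f, -1), Rational(1, 2)) = Pow(Add(-1, f), Rational(1, 2)))
Mul(-1, Function('o')(-775, Function('H')(-9))) = Mul(-1, Pow(Add(-1, 2), Rational(1, 2))) = Mul(-1, Pow(1, Rational(1, 2))) = Mul(-1, 1) = -1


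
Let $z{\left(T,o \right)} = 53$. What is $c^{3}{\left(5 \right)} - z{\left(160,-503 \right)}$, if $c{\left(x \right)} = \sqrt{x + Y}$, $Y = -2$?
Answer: $-53 + 3 \sqrt{3} \approx -47.804$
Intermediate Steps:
$c{\left(x \right)} = \sqrt{-2 + x}$ ($c{\left(x \right)} = \sqrt{x - 2} = \sqrt{-2 + x}$)
$c^{3}{\left(5 \right)} - z{\left(160,-503 \right)} = \left(\sqrt{-2 + 5}\right)^{3} - 53 = \left(\sqrt{3}\right)^{3} - 53 = 3 \sqrt{3} - 53 = -53 + 3 \sqrt{3}$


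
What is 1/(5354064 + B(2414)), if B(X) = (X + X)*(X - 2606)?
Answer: 1/4427088 ≈ 2.2588e-7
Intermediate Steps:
B(X) = 2*X*(-2606 + X) (B(X) = (2*X)*(-2606 + X) = 2*X*(-2606 + X))
1/(5354064 + B(2414)) = 1/(5354064 + 2*2414*(-2606 + 2414)) = 1/(5354064 + 2*2414*(-192)) = 1/(5354064 - 926976) = 1/4427088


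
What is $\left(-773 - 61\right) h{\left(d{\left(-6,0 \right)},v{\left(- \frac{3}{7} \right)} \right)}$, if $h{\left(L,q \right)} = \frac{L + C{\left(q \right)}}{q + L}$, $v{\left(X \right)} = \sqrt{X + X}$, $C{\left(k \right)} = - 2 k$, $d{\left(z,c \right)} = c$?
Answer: $1668$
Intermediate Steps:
$v{\left(X \right)} = \sqrt{2} \sqrt{X}$ ($v{\left(X \right)} = \sqrt{2 X} = \sqrt{2} \sqrt{X}$)
$h{\left(L,q \right)} = \frac{L - 2 q}{L + q}$ ($h{\left(L,q \right)} = \frac{L - 2 q}{q + L} = \frac{L - 2 q}{L + q}$)
$\left(-773 - 61\right) h{\left(d{\left(-6,0 \right)},v{\left(- \frac{3}{7} \right)} \right)} = \left(-773 - 61\right) \frac{0 - 2 \sqrt{2} \sqrt{- \frac{3}{7}}}{0 + \sqrt{2} \sqrt{- \frac{3}{7}}} = - 834 \frac{0 - 2 \sqrt{2} \sqrt{\left(-3\right) \frac{1}{7}}}{0 + \sqrt{2} \sqrt{\left(-3\right) \frac{1}{7}}} = - 834 \frac{0 - 2 \sqrt{2} \sqrt{- \frac{3}{7}}}{0 + \sqrt{2} \sqrt{- \frac{3}{7}}} = - 834 \frac{0 - 2 \sqrt{2} \frac{i \sqrt{21}}{7}}{0 + \sqrt{2} \frac{i \sqrt{21}}{7}} = - 834 \frac{0 - 2 \frac{i \sqrt{42}}{7}}{0 + \frac{i \sqrt{42}}{7}} = - 834 \frac{0 - \frac{2 i \sqrt{42}}{7}}{\frac{1}{7} i \sqrt{42}} = - 834 - \frac{i \sqrt{42}}{6} \left(- \frac{2 i \sqrt{42}}{7}\right) = \left(-834\right) \left(-2\right) = 1668$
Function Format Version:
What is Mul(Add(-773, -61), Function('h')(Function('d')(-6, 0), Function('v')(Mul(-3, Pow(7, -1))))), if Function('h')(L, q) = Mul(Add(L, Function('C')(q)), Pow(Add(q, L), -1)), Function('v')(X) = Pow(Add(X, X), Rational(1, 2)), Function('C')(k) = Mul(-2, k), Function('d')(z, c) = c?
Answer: 1668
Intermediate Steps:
Function('v')(X) = Mul(Pow(2, Rational(1, 2)), Pow(X, Rational(1, 2))) (Function('v')(X) = Pow(Mul(2, X), Rational(1, 2)) = Mul(Pow(2, Rational(1, 2)), Pow(X, Rational(1, 2))))
Function('h')(L, q) = Mul(Pow(Add(L, q), -1), Add(L, Mul(-2, q))) (Function('h')(L, q) = Mul(Add(L, Mul(-2, q)), Pow(Add(q, L), -1)) = Mul(Add(L, Mul(-2, q)), Pow(Add(L, q), -1)) = Mul(Pow(Add(L, q), -1), Add(L, Mul(-2, q))))
Mul(Add(-773, -61), Function('h')(Function('d')(-6, 0), Function('v')(Mul(-3, Pow(7, -1))))) = Mul(Add(-773, -61), Mul(Pow(Add(0, Mul(Pow(2, Rational(1, 2)), Pow(Mul(-3, Pow(7, -1)), Rational(1, 2)))), -1), Add(0, Mul(-2, Mul(Pow(2, Rational(1, 2)), Pow(Mul(-3, Pow(7, -1)), Rational(1, 2))))))) = Mul(-834, Mul(Pow(Add(0, Mul(Pow(2, Rational(1, 2)), Pow(Mul(-3, Rational(1, 7)), Rational(1, 2)))), -1), Add(0, Mul(-2, Mul(Pow(2, Rational(1, 2)), Pow(Mul(-3, Rational(1, 7)), Rational(1, 2))))))) = Mul(-834, Mul(Pow(Add(0, Mul(Pow(2, Rational(1, 2)), Pow(Rational(-3, 7), Rational(1, 2)))), -1), Add(0, Mul(-2, Mul(Pow(2, Rational(1, 2)), Pow(Rational(-3, 7), Rational(1, 2))))))) = Mul(-834, Mul(Pow(Add(0, Mul(Pow(2, Rational(1, 2)), Mul(Rational(1, 7), I, Pow(21, Rational(1, 2))))), -1), Add(0, Mul(-2, Mul(Pow(2, Rational(1, 2)), Mul(Rational(1, 7), I, Pow(21, Rational(1, 2)))))))) = Mul(-834, Mul(Pow(Add(0, Mul(Rational(1, 7), I, Pow(42, Rational(1, 2)))), -1), Add(0, Mul(-2, Mul(Rational(1, 7), I, Pow(42, Rational(1, 2))))))) = Mul(-834, Mul(Pow(Mul(Rational(1, 7), I, Pow(42, Rational(1, 2))), -1), Add(0, Mul(Rational(-2, 7), I, Pow(42, Rational(1, 2)))))) = Mul(-834, Mul(Mul(Rational(-1, 6), I, Pow(42, Rational(1, 2))), Mul(Rational(-2, 7), I, Pow(42, Rational(1, 2))))) = Mul(-834, -2) = 1668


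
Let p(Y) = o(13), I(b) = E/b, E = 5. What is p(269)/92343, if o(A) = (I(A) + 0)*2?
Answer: 10/1200459 ≈ 8.3301e-6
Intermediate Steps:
I(b) = 5/b
o(A) = 10/A (o(A) = (5/A + 0)*2 = (5/A)*2 = 10/A)
p(Y) = 10/13
p(269)/92343 = (10/13)/92343 = (10/13)*(1/92343) = 10/1200459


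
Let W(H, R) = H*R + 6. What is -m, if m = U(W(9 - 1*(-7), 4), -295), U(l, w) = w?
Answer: 295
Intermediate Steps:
W(H, R) = 6 + H*R
m = -295
-m = -1*(-295) = 295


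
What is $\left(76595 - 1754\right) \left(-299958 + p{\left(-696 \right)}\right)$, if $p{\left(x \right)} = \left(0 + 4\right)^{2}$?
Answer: $-22447959222$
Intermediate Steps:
$p{\left(x \right)} = 16$ ($p{\left(x \right)} = 4^{2} = 16$)
$\left(76595 - 1754\right) \left(-299958 + p{\left(-696 \right)}\right) = \left(76595 - 1754\right) \left(-299958 + 16\right) = 74841 \left(-299942\right) = -22447959222$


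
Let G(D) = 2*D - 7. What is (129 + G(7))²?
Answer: 18496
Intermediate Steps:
G(D) = -7 + 2*D
(129 + G(7))² = (129 + (-7 + 2*7))² = (129 + (-7 + 14))² = (129 + 7)² = 136² = 18496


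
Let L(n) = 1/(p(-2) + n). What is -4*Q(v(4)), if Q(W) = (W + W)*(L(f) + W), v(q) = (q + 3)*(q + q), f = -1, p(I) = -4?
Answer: -124992/5 ≈ -24998.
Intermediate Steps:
L(n) = 1/(-4 + n)
v(q) = 2*q*(3 + q) (v(q) = (3 + q)*(2*q) = 2*q*(3 + q))
Q(W) = 2*W*(-1/5 + W) (Q(W) = (W + W)*(1/(-4 - 1) + W) = (2*W)*(1/(-5) + W) = (2*W)*(-1/5 + W) = 2*W*(-1/5 + W))
-4*Q(v(4)) = -8*2*4*(3 + 4)*(-1 + 5*(2*4*(3 + 4)))/5 = -8*2*4*7*(-1 + 5*(2*4*7))/5 = -8*56*(-1 + 5*56)/5 = -8*56*(-1 + 280)/5 = -8*56*279/5 = -4*31248/5 = -124992/5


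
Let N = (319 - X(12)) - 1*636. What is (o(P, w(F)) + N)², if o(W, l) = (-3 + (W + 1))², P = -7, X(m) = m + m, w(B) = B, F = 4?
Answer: 67600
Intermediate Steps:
X(m) = 2*m
o(W, l) = (-2 + W)² (o(W, l) = (-3 + (1 + W))² = (-2 + W)²)
N = -341 (N = (319 - 2*12) - 1*636 = (319 - 1*24) - 636 = (319 - 24) - 636 = 295 - 636 = -341)
(o(P, w(F)) + N)² = ((-2 - 7)² - 341)² = ((-9)² - 341)² = (81 - 341)² = (-260)² = 67600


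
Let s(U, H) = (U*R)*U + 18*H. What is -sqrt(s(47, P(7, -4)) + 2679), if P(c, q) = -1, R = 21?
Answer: -15*sqrt(218) ≈ -221.47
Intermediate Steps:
s(U, H) = 18*H + 21*U**2 (s(U, H) = (U*21)*U + 18*H = (21*U)*U + 18*H = 21*U**2 + 18*H = 18*H + 21*U**2)
-sqrt(s(47, P(7, -4)) + 2679) = -sqrt((18*(-1) + 21*47**2) + 2679) = -sqrt((-18 + 21*2209) + 2679) = -sqrt((-18 + 46389) + 2679) = -sqrt(46371 + 2679) = -sqrt(49050) = -15*sqrt(218)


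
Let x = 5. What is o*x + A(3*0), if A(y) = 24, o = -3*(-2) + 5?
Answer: 79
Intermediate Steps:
o = 11 (o = 6 + 5 = 11)
o*x + A(3*0) = 11*5 + 24 = 55 + 24 = 79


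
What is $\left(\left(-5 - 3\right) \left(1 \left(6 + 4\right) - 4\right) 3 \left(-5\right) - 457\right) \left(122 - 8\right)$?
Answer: $29982$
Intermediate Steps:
$\left(\left(-5 - 3\right) \left(1 \left(6 + 4\right) - 4\right) 3 \left(-5\right) - 457\right) \left(122 - 8\right) = \left(- 8 \left(1 \cdot 10 - 4\right) 3 \left(-5\right) - 457\right) 114 = \left(- 8 \left(10 - 4\right) 3 \left(-5\right) - 457\right) 114 = \left(\left(-8\right) 6 \cdot 3 \left(-5\right) - 457\right) 114 = \left(\left(-48\right) 3 \left(-5\right) - 457\right) 114 = \left(\left(-144\right) \left(-5\right) - 457\right) 114 = \left(720 - 457\right) 114 = 263 \cdot 114 = 29982$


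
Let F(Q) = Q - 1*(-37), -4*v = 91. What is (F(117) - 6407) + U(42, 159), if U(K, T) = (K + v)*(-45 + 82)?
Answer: -22163/4 ≈ -5540.8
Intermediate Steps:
v = -91/4 (v = -1/4*91 = -91/4 ≈ -22.750)
U(K, T) = -3367/4 + 37*K (U(K, T) = (K - 91/4)*(-45 + 82) = (-91/4 + K)*37 = -3367/4 + 37*K)
F(Q) = 37 + Q (F(Q) = Q + 37 = 37 + Q)
(F(117) - 6407) + U(42, 159) = ((37 + 117) - 6407) + (-3367/4 + 37*42) = (154 - 6407) + (-3367/4 + 1554) = -6253 + 2849/4 = -22163/4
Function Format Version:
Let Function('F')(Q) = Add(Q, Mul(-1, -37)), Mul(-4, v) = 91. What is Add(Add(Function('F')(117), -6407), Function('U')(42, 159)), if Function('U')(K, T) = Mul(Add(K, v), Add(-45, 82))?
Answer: Rational(-22163, 4) ≈ -5540.8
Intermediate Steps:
v = Rational(-91, 4) (v = Mul(Rational(-1, 4), 91) = Rational(-91, 4) ≈ -22.750)
Function('U')(K, T) = Add(Rational(-3367, 4), Mul(37, K)) (Function('U')(K, T) = Mul(Add(K, Rational(-91, 4)), Add(-45, 82)) = Mul(Add(Rational(-91, 4), K), 37) = Add(Rational(-3367, 4), Mul(37, K)))
Function('F')(Q) = Add(37, Q) (Function('F')(Q) = Add(Q, 37) = Add(37, Q))
Add(Add(Function('F')(117), -6407), Function('U')(42, 159)) = Add(Add(Add(37, 117), -6407), Add(Rational(-3367, 4), Mul(37, 42))) = Add(Add(154, -6407), Add(Rational(-3367, 4), 1554)) = Add(-6253, Rational(2849, 4)) = Rational(-22163, 4)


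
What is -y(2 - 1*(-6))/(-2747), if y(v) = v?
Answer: 8/2747 ≈ 0.0029123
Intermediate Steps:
-y(2 - 1*(-6))/(-2747) = -(2 - 1*(-6))/(-2747) = -(2 + 6)*(-1)/2747 = -8*(-1)/2747 = -1*(-8/2747) = 8/2747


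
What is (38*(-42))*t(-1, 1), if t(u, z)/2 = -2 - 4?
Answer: 19152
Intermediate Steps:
t(u, z) = -12 (t(u, z) = 2*(-2 - 4) = 2*(-6) = -12)
(38*(-42))*t(-1, 1) = (38*(-42))*(-12) = -1596*(-12) = 19152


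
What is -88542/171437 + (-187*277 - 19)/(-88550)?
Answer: 10644167/154905575 ≈ 0.068714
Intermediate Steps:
-88542/171437 + (-187*277 - 19)/(-88550) = -88542*1/171437 + (-51799 - 19)*(-1/88550) = -88542/171437 - 51818*(-1/88550) = -88542/171437 + 25909/44275 = 10644167/154905575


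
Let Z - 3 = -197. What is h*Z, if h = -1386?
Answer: 268884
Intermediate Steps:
Z = -194 (Z = 3 - 197 = -194)
h*Z = -1386*(-194) = 268884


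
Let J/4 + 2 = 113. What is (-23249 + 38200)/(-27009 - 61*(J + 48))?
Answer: -14951/57021 ≈ -0.26220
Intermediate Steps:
J = 444 (J = -8 + 4*113 = -8 + 452 = 444)
(-23249 + 38200)/(-27009 - 61*(J + 48)) = (-23249 + 38200)/(-27009 - 61*(444 + 48)) = 14951/(-27009 - 61*492) = 14951/(-27009 - 30012) = 14951/(-57021) = 14951*(-1/57021) = -14951/57021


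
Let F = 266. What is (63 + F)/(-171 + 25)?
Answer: -329/146 ≈ -2.2534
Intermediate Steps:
(63 + F)/(-171 + 25) = (63 + 266)/(-171 + 25) = 329/(-146) = 329*(-1/146) = -329/146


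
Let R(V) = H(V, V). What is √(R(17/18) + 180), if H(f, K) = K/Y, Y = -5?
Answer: √161830/30 ≈ 13.409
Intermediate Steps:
H(f, K) = -K/5 (H(f, K) = K/(-5) = K*(-⅕) = -K/5)
R(V) = -V/5
√(R(17/18) + 180) = √(-17/(5*18) + 180) = √(-⅕*17/18 + 180) = √(-17/90 + 180) = √(16183/90) = √161830/30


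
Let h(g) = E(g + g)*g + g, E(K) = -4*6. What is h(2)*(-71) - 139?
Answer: 3127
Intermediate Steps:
E(K) = -24
h(g) = -23*g (h(g) = -24*g + g = -23*g)
h(2)*(-71) - 139 = -23*2*(-71) - 139 = -46*(-71) - 139 = 3266 - 139 = 3127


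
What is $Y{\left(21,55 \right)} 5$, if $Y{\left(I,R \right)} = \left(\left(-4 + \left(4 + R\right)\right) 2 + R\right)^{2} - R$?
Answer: $135850$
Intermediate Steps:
$Y{\left(I,R \right)} = - R + 9 R^{2}$ ($Y{\left(I,R \right)} = \left(R 2 + R\right)^{2} - R = \left(2 R + R\right)^{2} - R = \left(3 R\right)^{2} - R = 9 R^{2} - R = - R + 9 R^{2}$)
$Y{\left(21,55 \right)} 5 = 55 \left(-1 + 9 \cdot 55\right) 5 = 55 \left(-1 + 495\right) 5 = 55 \cdot 494 \cdot 5 = 27170 \cdot 5 = 135850$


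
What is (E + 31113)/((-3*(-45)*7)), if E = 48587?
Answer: 15940/189 ≈ 84.339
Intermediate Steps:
(E + 31113)/((-3*(-45)*7)) = (48587 + 31113)/((-3*(-45)*7)) = 79700/((135*7)) = 79700/945 = 79700*(1/945) = 15940/189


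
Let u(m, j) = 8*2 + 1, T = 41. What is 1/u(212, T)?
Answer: 1/17 ≈ 0.058824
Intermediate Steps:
u(m, j) = 17 (u(m, j) = 16 + 1 = 17)
1/u(212, T) = 1/17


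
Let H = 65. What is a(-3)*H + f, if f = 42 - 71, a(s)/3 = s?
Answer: -614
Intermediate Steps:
a(s) = 3*s
f = -29
a(-3)*H + f = (3*(-3))*65 - 29 = -9*65 - 29 = -585 - 29 = -614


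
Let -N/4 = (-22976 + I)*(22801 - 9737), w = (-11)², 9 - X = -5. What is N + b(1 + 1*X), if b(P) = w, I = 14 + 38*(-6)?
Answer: 1211816761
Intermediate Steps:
X = 14 (X = 9 - 1*(-5) = 9 + 5 = 14)
I = -214 (I = 14 - 228 = -214)
w = 121
b(P) = 121
N = 1211816640 (N = -4*(-22976 - 214)*(22801 - 9737) = -(-92760)*13064 = -4*(-302954160) = 1211816640)
N + b(1 + 1*X) = 1211816640 + 121 = 1211816761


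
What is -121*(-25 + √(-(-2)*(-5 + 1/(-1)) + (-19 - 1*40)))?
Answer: 3025 - 121*I*√71 ≈ 3025.0 - 1019.6*I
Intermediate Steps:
-121*(-25 + √(-(-2)*(-5 + 1/(-1)) + (-19 - 1*40))) = -121*(-25 + √(-(-2)*(-5 - 1) + (-19 - 40))) = -121*(-25 + √(-(-2)*(-6) - 59)) = -121*(-25 + √(-1*12 - 59)) = -121*(-25 + √(-12 - 59)) = -121*(-25 + √(-71)) = -121*(-25 + I*√71) = 3025 - 121*I*√71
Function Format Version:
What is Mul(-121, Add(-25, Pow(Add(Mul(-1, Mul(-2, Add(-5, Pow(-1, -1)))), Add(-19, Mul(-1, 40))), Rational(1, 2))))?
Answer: Add(3025, Mul(-121, I, Pow(71, Rational(1, 2)))) ≈ Add(3025.0, Mul(-1019.6, I))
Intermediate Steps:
Mul(-121, Add(-25, Pow(Add(Mul(-1, Mul(-2, Add(-5, Pow(-1, -1)))), Add(-19, Mul(-1, 40))), Rational(1, 2)))) = Mul(-121, Add(-25, Pow(Add(Mul(-1, Mul(-2, Add(-5, -1))), Add(-19, -40)), Rational(1, 2)))) = Mul(-121, Add(-25, Pow(Add(Mul(-1, Mul(-2, -6)), -59), Rational(1, 2)))) = Mul(-121, Add(-25, Pow(Add(Mul(-1, 12), -59), Rational(1, 2)))) = Mul(-121, Add(-25, Pow(Add(-12, -59), Rational(1, 2)))) = Mul(-121, Add(-25, Pow(-71, Rational(1, 2)))) = Mul(-121, Add(-25, Mul(I, Pow(71, Rational(1, 2))))) = Add(3025, Mul(-121, I, Pow(71, Rational(1, 2))))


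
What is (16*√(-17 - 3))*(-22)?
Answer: -704*I*√5 ≈ -1574.2*I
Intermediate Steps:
(16*√(-17 - 3))*(-22) = (16*√(-20))*(-22) = (16*(2*I*√5))*(-22) = (32*I*√5)*(-22) = -704*I*√5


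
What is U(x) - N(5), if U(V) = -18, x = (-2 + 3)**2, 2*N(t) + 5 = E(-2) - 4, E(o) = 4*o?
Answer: -19/2 ≈ -9.5000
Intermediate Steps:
N(t) = -17/2 (N(t) = -5/2 + (4*(-2) - 4)/2 = -5/2 + (-8 - 4)/2 = -5/2 + (1/2)*(-12) = -5/2 - 6 = -17/2)
x = 1 (x = 1**2 = 1)
U(x) - N(5) = -18 - 1*(-17/2) = -18 + 17/2 = -19/2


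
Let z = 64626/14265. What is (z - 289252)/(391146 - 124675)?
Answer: -1375371718/1267069605 ≈ -1.0855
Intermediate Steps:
z = 21542/4755 (z = 64626*(1/14265) = 21542/4755 ≈ 4.5304)
(z - 289252)/(391146 - 124675) = (21542/4755 - 289252)/(391146 - 124675) = -1375371718/4755/266471 = -1375371718/4755*1/266471 = -1375371718/1267069605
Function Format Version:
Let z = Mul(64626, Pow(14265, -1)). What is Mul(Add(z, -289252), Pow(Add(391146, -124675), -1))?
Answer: Rational(-1375371718, 1267069605) ≈ -1.0855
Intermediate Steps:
z = Rational(21542, 4755) (z = Mul(64626, Rational(1, 14265)) = Rational(21542, 4755) ≈ 4.5304)
Mul(Add(z, -289252), Pow(Add(391146, -124675), -1)) = Mul(Add(Rational(21542, 4755), -289252), Pow(Add(391146, -124675), -1)) = Mul(Rational(-1375371718, 4755), Pow(266471, -1)) = Mul(Rational(-1375371718, 4755), Rational(1, 266471)) = Rational(-1375371718, 1267069605)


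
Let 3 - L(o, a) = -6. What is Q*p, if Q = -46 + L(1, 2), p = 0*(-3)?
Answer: 0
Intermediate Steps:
L(o, a) = 9 (L(o, a) = 3 - 1*(-6) = 3 + 6 = 9)
p = 0
Q = -37 (Q = -46 + 9 = -37)
Q*p = -37*0 = 0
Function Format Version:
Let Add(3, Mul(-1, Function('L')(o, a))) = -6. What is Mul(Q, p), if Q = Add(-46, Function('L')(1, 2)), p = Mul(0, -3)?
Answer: 0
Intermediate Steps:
Function('L')(o, a) = 9 (Function('L')(o, a) = Add(3, Mul(-1, -6)) = Add(3, 6) = 9)
p = 0
Q = -37 (Q = Add(-46, 9) = -37)
Mul(Q, p) = Mul(-37, 0) = 0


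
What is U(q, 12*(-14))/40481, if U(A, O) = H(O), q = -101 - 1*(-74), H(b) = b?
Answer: -24/5783 ≈ -0.0041501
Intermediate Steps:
q = -27 (q = -101 + 74 = -27)
U(A, O) = O
U(q, 12*(-14))/40481 = (12*(-14))/40481 = -168*1/40481 = -24/5783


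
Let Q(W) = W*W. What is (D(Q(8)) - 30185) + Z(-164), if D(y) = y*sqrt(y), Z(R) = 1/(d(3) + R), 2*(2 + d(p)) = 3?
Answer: -9762419/329 ≈ -29673.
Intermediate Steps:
d(p) = -1/2 (d(p) = -2 + (1/2)*3 = -2 + 3/2 = -1/2)
Q(W) = W**2
Z(R) = 1/(-1/2 + R)
D(y) = y**(3/2)
(D(Q(8)) - 30185) + Z(-164) = ((8**2)**(3/2) - 30185) + 2/(-1 + 2*(-164)) = (64**(3/2) - 30185) + 2/(-1 - 328) = (512 - 30185) + 2/(-329) = -29673 + 2*(-1/329) = -29673 - 2/329 = -9762419/329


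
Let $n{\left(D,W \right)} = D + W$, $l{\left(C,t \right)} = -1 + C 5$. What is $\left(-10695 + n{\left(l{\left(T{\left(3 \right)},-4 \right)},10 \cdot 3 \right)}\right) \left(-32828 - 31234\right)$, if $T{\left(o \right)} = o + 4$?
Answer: $681043122$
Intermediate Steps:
$T{\left(o \right)} = 4 + o$
$l{\left(C,t \right)} = -1 + 5 C$
$\left(-10695 + n{\left(l{\left(T{\left(3 \right)},-4 \right)},10 \cdot 3 \right)}\right) \left(-32828 - 31234\right) = \left(-10695 - \left(-29 - 5 \left(4 + 3\right)\right)\right) \left(-32828 - 31234\right) = \left(-10695 + \left(\left(-1 + 5 \cdot 7\right) + 30\right)\right) \left(-64062\right) = \left(-10695 + \left(\left(-1 + 35\right) + 30\right)\right) \left(-64062\right) = \left(-10695 + \left(34 + 30\right)\right) \left(-64062\right) = \left(-10695 + 64\right) \left(-64062\right) = \left(-10631\right) \left(-64062\right) = 681043122$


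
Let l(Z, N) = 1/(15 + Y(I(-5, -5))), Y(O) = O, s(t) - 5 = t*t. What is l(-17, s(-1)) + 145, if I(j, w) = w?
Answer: 1451/10 ≈ 145.10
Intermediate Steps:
s(t) = 5 + t² (s(t) = 5 + t*t = 5 + t²)
l(Z, N) = ⅒ (l(Z, N) = 1/(15 - 5) = 1/10 = ⅒)
l(-17, s(-1)) + 145 = ⅒ + 145 = 1451/10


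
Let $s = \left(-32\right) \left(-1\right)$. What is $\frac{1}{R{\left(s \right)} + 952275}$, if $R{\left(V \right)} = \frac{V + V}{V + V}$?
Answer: $\frac{1}{952276} \approx 1.0501 \cdot 10^{-6}$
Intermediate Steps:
$s = 32$
$R{\left(V \right)} = 1$ ($R{\left(V \right)} = \frac{2 V}{2 V} = 2 V \frac{1}{2 V} = 1$)
$\frac{1}{R{\left(s \right)} + 952275} = \frac{1}{1 + 952275} = \frac{1}{952276}$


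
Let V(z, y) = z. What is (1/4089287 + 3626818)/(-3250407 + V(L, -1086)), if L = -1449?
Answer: -4943699899589/4432590822224 ≈ -1.1153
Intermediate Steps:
(1/4089287 + 3626818)/(-3250407 + V(L, -1086)) = (1/4089287 + 3626818)/(-3250407 - 1449) = (1/4089287 + 3626818)/(-3251856) = (14831099698767/4089287)*(-1/3251856) = -4943699899589/4432590822224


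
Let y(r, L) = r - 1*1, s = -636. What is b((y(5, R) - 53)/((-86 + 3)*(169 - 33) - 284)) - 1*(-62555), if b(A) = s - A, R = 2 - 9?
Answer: 716526619/11572 ≈ 61919.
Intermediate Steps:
R = -7
y(r, L) = -1 + r (y(r, L) = r - 1 = -1 + r)
b(A) = -636 - A
b((y(5, R) - 53)/((-86 + 3)*(169 - 33) - 284)) - 1*(-62555) = (-636 - ((-1 + 5) - 53)/((-86 + 3)*(169 - 33) - 284)) - 1*(-62555) = (-636 - (4 - 53)/(-83*136 - 284)) + 62555 = (-636 - (-49)/(-11288 - 284)) + 62555 = (-636 - (-49)/(-11572)) + 62555 = (-636 - (-49)*(-1)/11572) + 62555 = (-636 - 1*49/11572) + 62555 = (-636 - 49/11572) + 62555 = -7359841/11572 + 62555 = 716526619/11572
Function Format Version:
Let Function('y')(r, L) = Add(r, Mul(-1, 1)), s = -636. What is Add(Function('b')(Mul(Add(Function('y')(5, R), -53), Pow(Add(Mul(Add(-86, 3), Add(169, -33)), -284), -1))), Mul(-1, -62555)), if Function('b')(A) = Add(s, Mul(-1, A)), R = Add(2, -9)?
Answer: Rational(716526619, 11572) ≈ 61919.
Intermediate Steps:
R = -7
Function('y')(r, L) = Add(-1, r) (Function('y')(r, L) = Add(r, -1) = Add(-1, r))
Function('b')(A) = Add(-636, Mul(-1, A))
Add(Function('b')(Mul(Add(Function('y')(5, R), -53), Pow(Add(Mul(Add(-86, 3), Add(169, -33)), -284), -1))), Mul(-1, -62555)) = Add(Add(-636, Mul(-1, Mul(Add(Add(-1, 5), -53), Pow(Add(Mul(Add(-86, 3), Add(169, -33)), -284), -1)))), Mul(-1, -62555)) = Add(Add(-636, Mul(-1, Mul(Add(4, -53), Pow(Add(Mul(-83, 136), -284), -1)))), 62555) = Add(Add(-636, Mul(-1, Mul(-49, Pow(Add(-11288, -284), -1)))), 62555) = Add(Add(-636, Mul(-1, Mul(-49, Pow(-11572, -1)))), 62555) = Add(Add(-636, Mul(-1, Mul(-49, Rational(-1, 11572)))), 62555) = Add(Add(-636, Mul(-1, Rational(49, 11572))), 62555) = Add(Add(-636, Rational(-49, 11572)), 62555) = Add(Rational(-7359841, 11572), 62555) = Rational(716526619, 11572)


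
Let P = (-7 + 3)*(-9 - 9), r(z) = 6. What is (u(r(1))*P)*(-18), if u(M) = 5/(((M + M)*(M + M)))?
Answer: -45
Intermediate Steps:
u(M) = 5/(4*M²) (u(M) = 5/(((2*M)*(2*M))) = 5/((4*M²)) = 5*(1/(4*M²)) = 5/(4*M²))
P = 72 (P = -4*(-18) = 72)
(u(r(1))*P)*(-18) = (((5/4)/6²)*72)*(-18) = (((5/4)*(1/36))*72)*(-18) = ((5/144)*72)*(-18) = (5/2)*(-18) = -45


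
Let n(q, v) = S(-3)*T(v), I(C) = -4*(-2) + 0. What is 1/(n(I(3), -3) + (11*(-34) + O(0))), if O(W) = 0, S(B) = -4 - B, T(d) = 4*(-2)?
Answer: -1/366 ≈ -0.0027322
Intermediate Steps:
T(d) = -8
I(C) = 8 (I(C) = 8 + 0 = 8)
n(q, v) = 8 (n(q, v) = (-4 - 1*(-3))*(-8) = (-4 + 3)*(-8) = -1*(-8) = 8)
1/(n(I(3), -3) + (11*(-34) + O(0))) = 1/(8 + (11*(-34) + 0)) = 1/(8 + (-374 + 0)) = 1/(8 - 374) = 1/(-366) = -1/366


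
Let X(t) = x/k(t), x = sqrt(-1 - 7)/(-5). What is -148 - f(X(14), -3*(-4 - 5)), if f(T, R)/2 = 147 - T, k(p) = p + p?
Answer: -442 - I*sqrt(2)/35 ≈ -442.0 - 0.040406*I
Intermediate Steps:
k(p) = 2*p
x = -2*I*sqrt(2)/5 (x = sqrt(-8)*(-1/5) = (2*I*sqrt(2))*(-1/5) = -2*I*sqrt(2)/5 ≈ -0.56569*I)
X(t) = -I*sqrt(2)/(5*t) (X(t) = (-2*I*sqrt(2)/5)/((2*t)) = (-2*I*sqrt(2)/5)*(1/(2*t)) = -I*sqrt(2)/(5*t))
f(T, R) = 294 - 2*T (f(T, R) = 2*(147 - T) = 294 - 2*T)
-148 - f(X(14), -3*(-4 - 5)) = -148 - (294 - (-2)*I*sqrt(2)/(5*14)) = -148 - (294 - (-1)*I*sqrt(2)/35) = -148 - (294 + I*sqrt(2)/35) = -148 + (-294 - I*sqrt(2)/35) = -442 - I*sqrt(2)/35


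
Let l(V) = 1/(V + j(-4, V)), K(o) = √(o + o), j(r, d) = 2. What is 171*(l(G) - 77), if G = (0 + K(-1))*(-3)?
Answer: -144666/11 + 513*I*√2/22 ≈ -13151.0 + 32.977*I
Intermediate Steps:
K(o) = √2*√o (K(o) = √(2*o) = √2*√o)
G = -3*I*√2 (G = (0 + √2*√(-1))*(-3) = (0 + √2*I)*(-3) = (0 + I*√2)*(-3) = (I*√2)*(-3) = -3*I*√2 ≈ -4.2426*I)
l(V) = 1/(2 + V) (l(V) = 1/(V + 2) = 1/(2 + V))
171*(l(G) - 77) = 171*(1/(2 - 3*I*√2) - 77) = 171*(-77 + 1/(2 - 3*I*√2)) = -13167 + 171/(2 - 3*I*√2)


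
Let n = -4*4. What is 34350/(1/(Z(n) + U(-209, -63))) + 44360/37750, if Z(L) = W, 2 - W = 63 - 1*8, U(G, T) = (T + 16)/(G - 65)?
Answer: -938495064143/517175 ≈ -1.8147e+6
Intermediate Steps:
n = -16
U(G, T) = (16 + T)/(-65 + G)
W = -53 (W = 2 - (63 - 1*8) = 2 - (63 - 8) = 2 - 1*55 = 2 - 55 = -53)
Z(L) = -53
34350/(1/(Z(n) + U(-209, -63))) + 44360/37750 = 34350/(1/(-53 + (16 - 63)/(-65 - 209))) + 44360/37750 = 34350/(1/(-53 - 47/(-274))) + 44360*(1/37750) = 34350/(1/(-53 - 1/274*(-47))) + 4436/3775 = 34350/(1/(-53 + 47/274)) + 4436/3775 = 34350/(1/(-14475/274)) + 4436/3775 = 34350/(-274/14475) + 4436/3775 = 34350*(-14475/274) + 4436/3775 = -248608125/137 + 4436/3775 = -938495064143/517175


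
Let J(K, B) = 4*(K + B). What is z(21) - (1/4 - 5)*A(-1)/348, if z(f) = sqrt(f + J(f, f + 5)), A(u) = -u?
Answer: 19/1392 + sqrt(209) ≈ 14.470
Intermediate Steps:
J(K, B) = 4*B + 4*K (J(K, B) = 4*(B + K) = 4*B + 4*K)
z(f) = sqrt(20 + 9*f) (z(f) = sqrt(f + (4*(f + 5) + 4*f)) = sqrt(f + (4*(5 + f) + 4*f)) = sqrt(f + ((20 + 4*f) + 4*f)) = sqrt(f + (20 + 8*f)) = sqrt(20 + 9*f))
z(21) - (1/4 - 5)*A(-1)/348 = sqrt(20 + 9*21) - (1/4 - 5)*(-1*(-1))/348 = sqrt(20 + 189) - (1/4 - 5)*1/348 = sqrt(209) - (-19/4*1)/348 = sqrt(209) - (-19)/(4*348) = sqrt(209) - 1*(-19/1392) = sqrt(209) + 19/1392 = 19/1392 + sqrt(209)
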